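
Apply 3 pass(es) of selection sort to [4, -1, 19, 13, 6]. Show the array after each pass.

Pass 1: Select minimum -1 at index 1, swap -> [-1, 4, 19, 13, 6]
Pass 2: Select minimum 4 at index 1, swap -> [-1, 4, 19, 13, 6]
Pass 3: Select minimum 6 at index 4, swap -> [-1, 4, 6, 13, 19]


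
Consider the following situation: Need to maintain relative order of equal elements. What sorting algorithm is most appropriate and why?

Best choice: Merge sort or Insertion sort
Reason: Both are stable; quicksort and heapsort are not stable


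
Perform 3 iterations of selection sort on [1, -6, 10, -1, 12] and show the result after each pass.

Pass 1: Select minimum -6 at index 1, swap -> [-6, 1, 10, -1, 12]
Pass 2: Select minimum -1 at index 3, swap -> [-6, -1, 10, 1, 12]
Pass 3: Select minimum 1 at index 3, swap -> [-6, -1, 1, 10, 12]


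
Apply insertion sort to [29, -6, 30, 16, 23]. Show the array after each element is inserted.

First element 29 is already 'sorted'
Insert -6: shifted 1 elements -> [-6, 29, 30, 16, 23]
Insert 30: shifted 0 elements -> [-6, 29, 30, 16, 23]
Insert 16: shifted 2 elements -> [-6, 16, 29, 30, 23]
Insert 23: shifted 2 elements -> [-6, 16, 23, 29, 30]


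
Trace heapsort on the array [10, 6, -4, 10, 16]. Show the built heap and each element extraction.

Build heap: [16, 10, -4, 10, 6]
Extract 16: [10, 10, -4, 6, 16]
Extract 10: [10, 6, -4, 10, 16]
Extract 10: [6, -4, 10, 10, 16]
Extract 6: [-4, 6, 10, 10, 16]


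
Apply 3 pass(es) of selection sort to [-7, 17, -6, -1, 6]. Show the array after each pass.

Pass 1: Select minimum -7 at index 0, swap -> [-7, 17, -6, -1, 6]
Pass 2: Select minimum -6 at index 2, swap -> [-7, -6, 17, -1, 6]
Pass 3: Select minimum -1 at index 3, swap -> [-7, -6, -1, 17, 6]


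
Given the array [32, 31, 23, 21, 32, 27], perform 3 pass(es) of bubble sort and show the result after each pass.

After pass 1: [31, 23, 21, 32, 27, 32] (4 swaps)
After pass 2: [23, 21, 31, 27, 32, 32] (3 swaps)
After pass 3: [21, 23, 27, 31, 32, 32] (2 swaps)
Total swaps: 9


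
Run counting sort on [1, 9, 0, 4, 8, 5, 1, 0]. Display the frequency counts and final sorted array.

Count array: [2, 2, 0, 0, 1, 1, 0, 0, 1, 1]
(count[i] = number of elements equal to i)
Cumulative count: [2, 4, 4, 4, 5, 6, 6, 6, 7, 8]
Sorted: [0, 0, 1, 1, 4, 5, 8, 9]


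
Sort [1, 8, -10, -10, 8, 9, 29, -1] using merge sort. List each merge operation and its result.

Divide and conquer:
  Merge [1] + [8] -> [1, 8]
  Merge [-10] + [-10] -> [-10, -10]
  Merge [1, 8] + [-10, -10] -> [-10, -10, 1, 8]
  Merge [8] + [9] -> [8, 9]
  Merge [29] + [-1] -> [-1, 29]
  Merge [8, 9] + [-1, 29] -> [-1, 8, 9, 29]
  Merge [-10, -10, 1, 8] + [-1, 8, 9, 29] -> [-10, -10, -1, 1, 8, 8, 9, 29]


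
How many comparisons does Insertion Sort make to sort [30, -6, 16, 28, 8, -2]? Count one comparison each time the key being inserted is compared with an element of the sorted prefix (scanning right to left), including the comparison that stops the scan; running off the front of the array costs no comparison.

Insert -6: 30 > -6 (shift), reached front = 1 comparison(s) -> [-6, 30, 16, 28, 8, -2]
Insert 16: 30 > 16 (shift), -6 <= 16 (stop) = 2 comparison(s) -> [-6, 16, 30, 28, 8, -2]
Insert 28: 30 > 28 (shift), 16 <= 28 (stop) = 2 comparison(s) -> [-6, 16, 28, 30, 8, -2]
Insert 8: 30 > 8 (shift), 28 > 8 (shift), 16 > 8 (shift), -6 <= 8 (stop) = 4 comparison(s) -> [-6, 8, 16, 28, 30, -2]
Insert -2: 30 > -2 (shift), 28 > -2 (shift), 16 > -2 (shift), 8 > -2 (shift), -6 <= -2 (stop) = 5 comparison(s) -> [-6, -2, 8, 16, 28, 30]
Total comparisons: 1 + 2 + 2 + 4 + 5 = 14


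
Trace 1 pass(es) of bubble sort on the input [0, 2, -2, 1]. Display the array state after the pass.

After pass 1: [0, -2, 1, 2] (2 swaps)
Total swaps: 2


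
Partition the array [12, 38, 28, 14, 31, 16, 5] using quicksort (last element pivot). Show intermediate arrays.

Partition 1: pivot=5 at index 0 -> [5, 38, 28, 14, 31, 16, 12]
Partition 2: pivot=12 at index 1 -> [5, 12, 28, 14, 31, 16, 38]
Partition 3: pivot=38 at index 6 -> [5, 12, 28, 14, 31, 16, 38]
Partition 4: pivot=16 at index 3 -> [5, 12, 14, 16, 31, 28, 38]
Partition 5: pivot=28 at index 4 -> [5, 12, 14, 16, 28, 31, 38]


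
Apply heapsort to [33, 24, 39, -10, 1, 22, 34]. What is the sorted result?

Build heap: [39, 24, 34, -10, 1, 22, 33]
Extract 39: [34, 24, 33, -10, 1, 22, 39]
Extract 34: [33, 24, 22, -10, 1, 34, 39]
Extract 33: [24, 1, 22, -10, 33, 34, 39]
Extract 24: [22, 1, -10, 24, 33, 34, 39]
Extract 22: [1, -10, 22, 24, 33, 34, 39]
Extract 1: [-10, 1, 22, 24, 33, 34, 39]


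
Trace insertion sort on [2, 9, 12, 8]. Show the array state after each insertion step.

First element 2 is already 'sorted'
Insert 9: shifted 0 elements -> [2, 9, 12, 8]
Insert 12: shifted 0 elements -> [2, 9, 12, 8]
Insert 8: shifted 2 elements -> [2, 8, 9, 12]


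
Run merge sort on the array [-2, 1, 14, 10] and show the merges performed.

Divide and conquer:
  Merge [-2] + [1] -> [-2, 1]
  Merge [14] + [10] -> [10, 14]
  Merge [-2, 1] + [10, 14] -> [-2, 1, 10, 14]


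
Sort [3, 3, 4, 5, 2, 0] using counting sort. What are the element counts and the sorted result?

Count array: [1, 0, 1, 2, 1, 1]
(count[i] = number of elements equal to i)
Cumulative count: [1, 1, 2, 4, 5, 6]
Sorted: [0, 2, 3, 3, 4, 5]


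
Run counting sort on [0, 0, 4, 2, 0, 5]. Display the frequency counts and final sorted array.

Count array: [3, 0, 1, 0, 1, 1]
(count[i] = number of elements equal to i)
Cumulative count: [3, 3, 4, 4, 5, 6]
Sorted: [0, 0, 0, 2, 4, 5]


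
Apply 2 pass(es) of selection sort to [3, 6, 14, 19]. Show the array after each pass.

Pass 1: Select minimum 3 at index 0, swap -> [3, 6, 14, 19]
Pass 2: Select minimum 6 at index 1, swap -> [3, 6, 14, 19]


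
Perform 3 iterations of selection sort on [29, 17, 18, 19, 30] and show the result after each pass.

Pass 1: Select minimum 17 at index 1, swap -> [17, 29, 18, 19, 30]
Pass 2: Select minimum 18 at index 2, swap -> [17, 18, 29, 19, 30]
Pass 3: Select minimum 19 at index 3, swap -> [17, 18, 19, 29, 30]


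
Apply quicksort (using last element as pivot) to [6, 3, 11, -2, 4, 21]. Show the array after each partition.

Partition 1: pivot=21 at index 5 -> [6, 3, 11, -2, 4, 21]
Partition 2: pivot=4 at index 2 -> [3, -2, 4, 6, 11, 21]
Partition 3: pivot=-2 at index 0 -> [-2, 3, 4, 6, 11, 21]
Partition 4: pivot=11 at index 4 -> [-2, 3, 4, 6, 11, 21]


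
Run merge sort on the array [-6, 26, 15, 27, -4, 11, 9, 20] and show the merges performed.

Divide and conquer:
  Merge [-6] + [26] -> [-6, 26]
  Merge [15] + [27] -> [15, 27]
  Merge [-6, 26] + [15, 27] -> [-6, 15, 26, 27]
  Merge [-4] + [11] -> [-4, 11]
  Merge [9] + [20] -> [9, 20]
  Merge [-4, 11] + [9, 20] -> [-4, 9, 11, 20]
  Merge [-6, 15, 26, 27] + [-4, 9, 11, 20] -> [-6, -4, 9, 11, 15, 20, 26, 27]


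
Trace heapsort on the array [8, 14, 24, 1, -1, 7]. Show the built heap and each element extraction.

Build heap: [24, 14, 8, 1, -1, 7]
Extract 24: [14, 7, 8, 1, -1, 24]
Extract 14: [8, 7, -1, 1, 14, 24]
Extract 8: [7, 1, -1, 8, 14, 24]
Extract 7: [1, -1, 7, 8, 14, 24]
Extract 1: [-1, 1, 7, 8, 14, 24]


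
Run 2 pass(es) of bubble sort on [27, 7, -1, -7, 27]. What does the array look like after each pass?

After pass 1: [7, -1, -7, 27, 27] (3 swaps)
After pass 2: [-1, -7, 7, 27, 27] (2 swaps)
Total swaps: 5


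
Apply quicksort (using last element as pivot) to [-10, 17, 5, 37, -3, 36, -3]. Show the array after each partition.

Partition 1: pivot=-3 at index 2 -> [-10, -3, -3, 37, 17, 36, 5]
Partition 2: pivot=-3 at index 1 -> [-10, -3, -3, 37, 17, 36, 5]
Partition 3: pivot=5 at index 3 -> [-10, -3, -3, 5, 17, 36, 37]
Partition 4: pivot=37 at index 6 -> [-10, -3, -3, 5, 17, 36, 37]
Partition 5: pivot=36 at index 5 -> [-10, -3, -3, 5, 17, 36, 37]


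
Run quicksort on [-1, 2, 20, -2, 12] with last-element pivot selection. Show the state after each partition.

Partition 1: pivot=12 at index 3 -> [-1, 2, -2, 12, 20]
Partition 2: pivot=-2 at index 0 -> [-2, 2, -1, 12, 20]
Partition 3: pivot=-1 at index 1 -> [-2, -1, 2, 12, 20]


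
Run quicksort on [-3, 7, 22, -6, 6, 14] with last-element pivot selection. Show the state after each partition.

Partition 1: pivot=14 at index 4 -> [-3, 7, -6, 6, 14, 22]
Partition 2: pivot=6 at index 2 -> [-3, -6, 6, 7, 14, 22]
Partition 3: pivot=-6 at index 0 -> [-6, -3, 6, 7, 14, 22]


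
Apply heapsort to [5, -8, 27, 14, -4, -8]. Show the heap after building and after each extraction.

Build heap: [27, 14, 5, -8, -4, -8]
Extract 27: [14, -4, 5, -8, -8, 27]
Extract 14: [5, -4, -8, -8, 14, 27]
Extract 5: [-4, -8, -8, 5, 14, 27]
Extract -4: [-8, -8, -4, 5, 14, 27]
Extract -8: [-8, -8, -4, 5, 14, 27]


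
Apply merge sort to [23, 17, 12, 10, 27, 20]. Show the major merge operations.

Divide and conquer:
  Merge [17] + [12] -> [12, 17]
  Merge [23] + [12, 17] -> [12, 17, 23]
  Merge [27] + [20] -> [20, 27]
  Merge [10] + [20, 27] -> [10, 20, 27]
  Merge [12, 17, 23] + [10, 20, 27] -> [10, 12, 17, 20, 23, 27]


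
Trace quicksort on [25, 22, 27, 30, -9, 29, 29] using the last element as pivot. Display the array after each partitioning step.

Partition 1: pivot=29 at index 5 -> [25, 22, 27, -9, 29, 29, 30]
Partition 2: pivot=29 at index 4 -> [25, 22, 27, -9, 29, 29, 30]
Partition 3: pivot=-9 at index 0 -> [-9, 22, 27, 25, 29, 29, 30]
Partition 4: pivot=25 at index 2 -> [-9, 22, 25, 27, 29, 29, 30]


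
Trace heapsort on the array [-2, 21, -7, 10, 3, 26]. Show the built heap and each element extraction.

Build heap: [26, 21, -2, 10, 3, -7]
Extract 26: [21, 10, -2, -7, 3, 26]
Extract 21: [10, 3, -2, -7, 21, 26]
Extract 10: [3, -7, -2, 10, 21, 26]
Extract 3: [-2, -7, 3, 10, 21, 26]
Extract -2: [-7, -2, 3, 10, 21, 26]


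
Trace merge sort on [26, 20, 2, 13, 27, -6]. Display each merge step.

Divide and conquer:
  Merge [20] + [2] -> [2, 20]
  Merge [26] + [2, 20] -> [2, 20, 26]
  Merge [27] + [-6] -> [-6, 27]
  Merge [13] + [-6, 27] -> [-6, 13, 27]
  Merge [2, 20, 26] + [-6, 13, 27] -> [-6, 2, 13, 20, 26, 27]


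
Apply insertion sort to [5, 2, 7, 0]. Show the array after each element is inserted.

First element 5 is already 'sorted'
Insert 2: shifted 1 elements -> [2, 5, 7, 0]
Insert 7: shifted 0 elements -> [2, 5, 7, 0]
Insert 0: shifted 3 elements -> [0, 2, 5, 7]


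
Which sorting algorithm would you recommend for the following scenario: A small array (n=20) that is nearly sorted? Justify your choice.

Best choice: Insertion sort
Reason: Insertion sort is O(n) for nearly sorted arrays and has low overhead


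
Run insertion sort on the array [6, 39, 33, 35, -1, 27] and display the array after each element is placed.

First element 6 is already 'sorted'
Insert 39: shifted 0 elements -> [6, 39, 33, 35, -1, 27]
Insert 33: shifted 1 elements -> [6, 33, 39, 35, -1, 27]
Insert 35: shifted 1 elements -> [6, 33, 35, 39, -1, 27]
Insert -1: shifted 4 elements -> [-1, 6, 33, 35, 39, 27]
Insert 27: shifted 3 elements -> [-1, 6, 27, 33, 35, 39]


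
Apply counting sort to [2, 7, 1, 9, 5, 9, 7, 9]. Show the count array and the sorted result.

Count array: [0, 1, 1, 0, 0, 1, 0, 2, 0, 3]
(count[i] = number of elements equal to i)
Cumulative count: [0, 1, 2, 2, 2, 3, 3, 5, 5, 8]
Sorted: [1, 2, 5, 7, 7, 9, 9, 9]


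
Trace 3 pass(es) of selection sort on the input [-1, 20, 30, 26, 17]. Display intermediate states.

Pass 1: Select minimum -1 at index 0, swap -> [-1, 20, 30, 26, 17]
Pass 2: Select minimum 17 at index 4, swap -> [-1, 17, 30, 26, 20]
Pass 3: Select minimum 20 at index 4, swap -> [-1, 17, 20, 26, 30]


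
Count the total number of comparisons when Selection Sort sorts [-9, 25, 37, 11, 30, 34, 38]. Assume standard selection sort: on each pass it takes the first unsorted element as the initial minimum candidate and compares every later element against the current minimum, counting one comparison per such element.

Pass 1: scan indices 1..6 for the minimum = 6 comparison(s); min is -9, place at index 0 -> [-9, 25, 37, 11, 30, 34, 38]
Pass 2: scan indices 2..6 for the minimum = 5 comparison(s); min is 11, place at index 1 -> [-9, 11, 37, 25, 30, 34, 38]
Pass 3: scan indices 3..6 for the minimum = 4 comparison(s); min is 25, place at index 2 -> [-9, 11, 25, 37, 30, 34, 38]
Pass 4: scan indices 4..6 for the minimum = 3 comparison(s); min is 30, place at index 3 -> [-9, 11, 25, 30, 37, 34, 38]
Pass 5: scan indices 5..6 for the minimum = 2 comparison(s); min is 34, place at index 4 -> [-9, 11, 25, 30, 34, 37, 38]
Pass 6: scan indices 6..6 for the minimum = 1 comparison(s); min is 37, place at index 5 -> [-9, 11, 25, 30, 34, 37, 38]
Selection sort always scans the whole unsorted suffix, so the count is (n-1) + (n-2) + ... + 1 = n(n-1)/2 = 7*6/2 = 21 regardless of the input order.
Total comparisons: 6 + 5 + 4 + 3 + 2 + 1 = 21


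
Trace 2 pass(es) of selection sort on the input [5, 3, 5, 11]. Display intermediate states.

Pass 1: Select minimum 3 at index 1, swap -> [3, 5, 5, 11]
Pass 2: Select minimum 5 at index 1, swap -> [3, 5, 5, 11]


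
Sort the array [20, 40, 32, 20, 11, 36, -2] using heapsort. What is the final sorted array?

Build heap: [40, 20, 36, 20, 11, 32, -2]
Extract 40: [36, 20, 32, 20, 11, -2, 40]
Extract 36: [32, 20, -2, 20, 11, 36, 40]
Extract 32: [20, 20, -2, 11, 32, 36, 40]
Extract 20: [20, 11, -2, 20, 32, 36, 40]
Extract 20: [11, -2, 20, 20, 32, 36, 40]
Extract 11: [-2, 11, 20, 20, 32, 36, 40]


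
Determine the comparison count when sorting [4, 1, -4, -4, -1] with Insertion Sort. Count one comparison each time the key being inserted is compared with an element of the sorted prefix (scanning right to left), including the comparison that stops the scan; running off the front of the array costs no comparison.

Insert 1: 4 > 1 (shift), reached front = 1 comparison(s) -> [1, 4, -4, -4, -1]
Insert -4: 4 > -4 (shift), 1 > -4 (shift), reached front = 2 comparison(s) -> [-4, 1, 4, -4, -1]
Insert -4: 4 > -4 (shift), 1 > -4 (shift), -4 <= -4 (stop) = 3 comparison(s) -> [-4, -4, 1, 4, -1]
Insert -1: 4 > -1 (shift), 1 > -1 (shift), -4 <= -1 (stop) = 3 comparison(s) -> [-4, -4, -1, 1, 4]
Total comparisons: 1 + 2 + 3 + 3 = 9


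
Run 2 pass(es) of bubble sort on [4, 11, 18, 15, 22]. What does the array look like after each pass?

After pass 1: [4, 11, 15, 18, 22] (1 swaps)
After pass 2: [4, 11, 15, 18, 22] (0 swaps)
Total swaps: 1


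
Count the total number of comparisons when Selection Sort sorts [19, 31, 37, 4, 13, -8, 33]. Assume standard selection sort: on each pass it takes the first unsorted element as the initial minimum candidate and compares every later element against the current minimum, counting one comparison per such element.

Pass 1: scan indices 1..6 for the minimum = 6 comparison(s); min is -8, place at index 0 -> [-8, 31, 37, 4, 13, 19, 33]
Pass 2: scan indices 2..6 for the minimum = 5 comparison(s); min is 4, place at index 1 -> [-8, 4, 37, 31, 13, 19, 33]
Pass 3: scan indices 3..6 for the minimum = 4 comparison(s); min is 13, place at index 2 -> [-8, 4, 13, 31, 37, 19, 33]
Pass 4: scan indices 4..6 for the minimum = 3 comparison(s); min is 19, place at index 3 -> [-8, 4, 13, 19, 37, 31, 33]
Pass 5: scan indices 5..6 for the minimum = 2 comparison(s); min is 31, place at index 4 -> [-8, 4, 13, 19, 31, 37, 33]
Pass 6: scan indices 6..6 for the minimum = 1 comparison(s); min is 33, place at index 5 -> [-8, 4, 13, 19, 31, 33, 37]
Selection sort always scans the whole unsorted suffix, so the count is (n-1) + (n-2) + ... + 1 = n(n-1)/2 = 7*6/2 = 21 regardless of the input order.
Total comparisons: 6 + 5 + 4 + 3 + 2 + 1 = 21


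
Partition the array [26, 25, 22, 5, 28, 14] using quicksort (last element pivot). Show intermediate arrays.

Partition 1: pivot=14 at index 1 -> [5, 14, 22, 26, 28, 25]
Partition 2: pivot=25 at index 3 -> [5, 14, 22, 25, 28, 26]
Partition 3: pivot=26 at index 4 -> [5, 14, 22, 25, 26, 28]


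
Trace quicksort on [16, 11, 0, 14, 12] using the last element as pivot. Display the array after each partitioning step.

Partition 1: pivot=12 at index 2 -> [11, 0, 12, 14, 16]
Partition 2: pivot=0 at index 0 -> [0, 11, 12, 14, 16]
Partition 3: pivot=16 at index 4 -> [0, 11, 12, 14, 16]


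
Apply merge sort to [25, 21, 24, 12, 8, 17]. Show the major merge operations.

Divide and conquer:
  Merge [21] + [24] -> [21, 24]
  Merge [25] + [21, 24] -> [21, 24, 25]
  Merge [8] + [17] -> [8, 17]
  Merge [12] + [8, 17] -> [8, 12, 17]
  Merge [21, 24, 25] + [8, 12, 17] -> [8, 12, 17, 21, 24, 25]


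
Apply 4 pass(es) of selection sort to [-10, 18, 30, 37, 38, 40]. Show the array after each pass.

Pass 1: Select minimum -10 at index 0, swap -> [-10, 18, 30, 37, 38, 40]
Pass 2: Select minimum 18 at index 1, swap -> [-10, 18, 30, 37, 38, 40]
Pass 3: Select minimum 30 at index 2, swap -> [-10, 18, 30, 37, 38, 40]
Pass 4: Select minimum 37 at index 3, swap -> [-10, 18, 30, 37, 38, 40]


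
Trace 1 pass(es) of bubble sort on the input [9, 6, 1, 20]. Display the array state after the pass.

After pass 1: [6, 1, 9, 20] (2 swaps)
Total swaps: 2


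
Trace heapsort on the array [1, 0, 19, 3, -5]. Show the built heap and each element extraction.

Build heap: [19, 3, 1, 0, -5]
Extract 19: [3, 0, 1, -5, 19]
Extract 3: [1, 0, -5, 3, 19]
Extract 1: [0, -5, 1, 3, 19]
Extract 0: [-5, 0, 1, 3, 19]


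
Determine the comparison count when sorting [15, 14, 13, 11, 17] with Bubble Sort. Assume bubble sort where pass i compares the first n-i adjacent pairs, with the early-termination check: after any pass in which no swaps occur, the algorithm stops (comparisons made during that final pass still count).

Pass 1: compare adjacent pairs (0,1)..(3,4) = 4 comparison(s), 3 swap(s) -> [14, 13, 11, 15, 17]
Pass 2: compare adjacent pairs (0,1)..(2,3) = 3 comparison(s), 2 swap(s) -> [13, 11, 14, 15, 17]
Pass 3: compare adjacent pairs (0,1)..(1,2) = 2 comparison(s), 1 swap(s) -> [11, 13, 14, 15, 17]
Pass 4: compare adjacent pairs (0,1)..(0,1) = 1 comparison(s), 0 swap(s) -> [11, 13, 14, 15, 17]
No swaps in this pass, so bubble sort stops here.
Total comparisons: 4 + 3 + 2 + 1 = 10


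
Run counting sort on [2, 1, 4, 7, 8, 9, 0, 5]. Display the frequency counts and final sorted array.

Count array: [1, 1, 1, 0, 1, 1, 0, 1, 1, 1]
(count[i] = number of elements equal to i)
Cumulative count: [1, 2, 3, 3, 4, 5, 5, 6, 7, 8]
Sorted: [0, 1, 2, 4, 5, 7, 8, 9]


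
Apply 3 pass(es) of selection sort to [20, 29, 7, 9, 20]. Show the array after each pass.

Pass 1: Select minimum 7 at index 2, swap -> [7, 29, 20, 9, 20]
Pass 2: Select minimum 9 at index 3, swap -> [7, 9, 20, 29, 20]
Pass 3: Select minimum 20 at index 2, swap -> [7, 9, 20, 29, 20]


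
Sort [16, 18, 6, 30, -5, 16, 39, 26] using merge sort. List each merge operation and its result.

Divide and conquer:
  Merge [16] + [18] -> [16, 18]
  Merge [6] + [30] -> [6, 30]
  Merge [16, 18] + [6, 30] -> [6, 16, 18, 30]
  Merge [-5] + [16] -> [-5, 16]
  Merge [39] + [26] -> [26, 39]
  Merge [-5, 16] + [26, 39] -> [-5, 16, 26, 39]
  Merge [6, 16, 18, 30] + [-5, 16, 26, 39] -> [-5, 6, 16, 16, 18, 26, 30, 39]


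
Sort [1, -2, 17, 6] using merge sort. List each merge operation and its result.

Divide and conquer:
  Merge [1] + [-2] -> [-2, 1]
  Merge [17] + [6] -> [6, 17]
  Merge [-2, 1] + [6, 17] -> [-2, 1, 6, 17]


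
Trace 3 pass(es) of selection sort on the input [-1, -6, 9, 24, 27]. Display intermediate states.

Pass 1: Select minimum -6 at index 1, swap -> [-6, -1, 9, 24, 27]
Pass 2: Select minimum -1 at index 1, swap -> [-6, -1, 9, 24, 27]
Pass 3: Select minimum 9 at index 2, swap -> [-6, -1, 9, 24, 27]


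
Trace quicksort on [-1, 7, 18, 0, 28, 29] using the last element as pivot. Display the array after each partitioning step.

Partition 1: pivot=29 at index 5 -> [-1, 7, 18, 0, 28, 29]
Partition 2: pivot=28 at index 4 -> [-1, 7, 18, 0, 28, 29]
Partition 3: pivot=0 at index 1 -> [-1, 0, 18, 7, 28, 29]
Partition 4: pivot=7 at index 2 -> [-1, 0, 7, 18, 28, 29]


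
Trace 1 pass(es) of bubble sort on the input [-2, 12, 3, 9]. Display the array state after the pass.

After pass 1: [-2, 3, 9, 12] (2 swaps)
Total swaps: 2


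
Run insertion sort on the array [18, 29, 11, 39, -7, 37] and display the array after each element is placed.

First element 18 is already 'sorted'
Insert 29: shifted 0 elements -> [18, 29, 11, 39, -7, 37]
Insert 11: shifted 2 elements -> [11, 18, 29, 39, -7, 37]
Insert 39: shifted 0 elements -> [11, 18, 29, 39, -7, 37]
Insert -7: shifted 4 elements -> [-7, 11, 18, 29, 39, 37]
Insert 37: shifted 1 elements -> [-7, 11, 18, 29, 37, 39]


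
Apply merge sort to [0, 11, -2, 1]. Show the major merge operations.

Divide and conquer:
  Merge [0] + [11] -> [0, 11]
  Merge [-2] + [1] -> [-2, 1]
  Merge [0, 11] + [-2, 1] -> [-2, 0, 1, 11]


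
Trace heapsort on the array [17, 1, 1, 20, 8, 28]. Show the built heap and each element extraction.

Build heap: [28, 20, 17, 1, 8, 1]
Extract 28: [20, 8, 17, 1, 1, 28]
Extract 20: [17, 8, 1, 1, 20, 28]
Extract 17: [8, 1, 1, 17, 20, 28]
Extract 8: [1, 1, 8, 17, 20, 28]
Extract 1: [1, 1, 8, 17, 20, 28]


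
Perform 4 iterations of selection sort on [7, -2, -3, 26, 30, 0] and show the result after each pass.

Pass 1: Select minimum -3 at index 2, swap -> [-3, -2, 7, 26, 30, 0]
Pass 2: Select minimum -2 at index 1, swap -> [-3, -2, 7, 26, 30, 0]
Pass 3: Select minimum 0 at index 5, swap -> [-3, -2, 0, 26, 30, 7]
Pass 4: Select minimum 7 at index 5, swap -> [-3, -2, 0, 7, 30, 26]


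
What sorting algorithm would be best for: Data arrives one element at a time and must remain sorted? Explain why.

Best choice: Insertion sort
Reason: Insertion sort naturally handles online/streaming input by inserting each new element into sorted position


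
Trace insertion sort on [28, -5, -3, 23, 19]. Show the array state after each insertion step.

First element 28 is already 'sorted'
Insert -5: shifted 1 elements -> [-5, 28, -3, 23, 19]
Insert -3: shifted 1 elements -> [-5, -3, 28, 23, 19]
Insert 23: shifted 1 elements -> [-5, -3, 23, 28, 19]
Insert 19: shifted 2 elements -> [-5, -3, 19, 23, 28]


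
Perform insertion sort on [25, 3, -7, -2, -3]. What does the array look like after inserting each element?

First element 25 is already 'sorted'
Insert 3: shifted 1 elements -> [3, 25, -7, -2, -3]
Insert -7: shifted 2 elements -> [-7, 3, 25, -2, -3]
Insert -2: shifted 2 elements -> [-7, -2, 3, 25, -3]
Insert -3: shifted 3 elements -> [-7, -3, -2, 3, 25]


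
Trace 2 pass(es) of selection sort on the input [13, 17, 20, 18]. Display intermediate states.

Pass 1: Select minimum 13 at index 0, swap -> [13, 17, 20, 18]
Pass 2: Select minimum 17 at index 1, swap -> [13, 17, 20, 18]


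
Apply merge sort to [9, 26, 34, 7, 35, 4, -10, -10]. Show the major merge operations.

Divide and conquer:
  Merge [9] + [26] -> [9, 26]
  Merge [34] + [7] -> [7, 34]
  Merge [9, 26] + [7, 34] -> [7, 9, 26, 34]
  Merge [35] + [4] -> [4, 35]
  Merge [-10] + [-10] -> [-10, -10]
  Merge [4, 35] + [-10, -10] -> [-10, -10, 4, 35]
  Merge [7, 9, 26, 34] + [-10, -10, 4, 35] -> [-10, -10, 4, 7, 9, 26, 34, 35]


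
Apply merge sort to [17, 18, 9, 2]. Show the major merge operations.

Divide and conquer:
  Merge [17] + [18] -> [17, 18]
  Merge [9] + [2] -> [2, 9]
  Merge [17, 18] + [2, 9] -> [2, 9, 17, 18]


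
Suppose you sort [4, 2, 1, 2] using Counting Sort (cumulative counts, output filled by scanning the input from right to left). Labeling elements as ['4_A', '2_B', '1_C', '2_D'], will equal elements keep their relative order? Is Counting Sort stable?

Trace Counting Sort on the labeled array (the key is the number; the letter only tracks identity):
  Counts for values 0..4: [0, 1, 2, 0, 1]
  Cumulative counts: [0, 1, 3, 3, 4]
  Scan right to left: place 2_D at output index 2
  Scan right to left: place 1_C at output index 0
  Scan right to left: place 2_B at output index 1
  Scan right to left: place 4_A at output index 3
  Output: [1_C, 2_B, 2_D, 4_A]
Equal keys:
  value 2: originally 2_B, 2_D; after sorting 2_B, 2_D -> order preserved
All equal keys kept their original relative order. Counting Sort is stable: scanning the input right to left with decreasing cumulative counts places later duplicates at later output positions.
Answer: Stable


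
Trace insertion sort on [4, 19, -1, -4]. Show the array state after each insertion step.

First element 4 is already 'sorted'
Insert 19: shifted 0 elements -> [4, 19, -1, -4]
Insert -1: shifted 2 elements -> [-1, 4, 19, -4]
Insert -4: shifted 3 elements -> [-4, -1, 4, 19]


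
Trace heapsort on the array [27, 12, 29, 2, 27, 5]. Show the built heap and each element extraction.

Build heap: [29, 27, 27, 2, 12, 5]
Extract 29: [27, 12, 27, 2, 5, 29]
Extract 27: [27, 12, 5, 2, 27, 29]
Extract 27: [12, 2, 5, 27, 27, 29]
Extract 12: [5, 2, 12, 27, 27, 29]
Extract 5: [2, 5, 12, 27, 27, 29]


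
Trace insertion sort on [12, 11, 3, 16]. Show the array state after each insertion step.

First element 12 is already 'sorted'
Insert 11: shifted 1 elements -> [11, 12, 3, 16]
Insert 3: shifted 2 elements -> [3, 11, 12, 16]
Insert 16: shifted 0 elements -> [3, 11, 12, 16]


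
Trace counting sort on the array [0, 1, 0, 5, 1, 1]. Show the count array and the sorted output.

Count array: [2, 3, 0, 0, 0, 1]
(count[i] = number of elements equal to i)
Cumulative count: [2, 5, 5, 5, 5, 6]
Sorted: [0, 0, 1, 1, 1, 5]


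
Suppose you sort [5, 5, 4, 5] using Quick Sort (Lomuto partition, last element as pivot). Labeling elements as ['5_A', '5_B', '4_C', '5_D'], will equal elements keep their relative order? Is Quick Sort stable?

Trace Quick Sort on the labeled array (the key is the number; the letter only tracks identity):
  Partition indices 0..3 around pivot 5_D -> [5_A, 5_B, 4_C, 5_D]
  Partition indices 0..2 around pivot 4_C -> [4_C, 5_B, 5_A, 5_D]
  Partition indices 1..2 around pivot 5_A -> [4_C, 5_B, 5_A, 5_D]
Final order: [4_C, 5_B, 5_A, 5_D]
Equal keys:
  value 5: originally 5_A, 5_B, 5_D; after sorting 5_B, 5_A, 5_D -> order changed
Equal keys were reordered, so Quick Sort is not stable: partition swaps elements across long distances and can reorder equal keys. (One such input is enough; an unstable sort may happen to preserve order on other inputs, but it gives no guarantee.)
Answer: Not stable


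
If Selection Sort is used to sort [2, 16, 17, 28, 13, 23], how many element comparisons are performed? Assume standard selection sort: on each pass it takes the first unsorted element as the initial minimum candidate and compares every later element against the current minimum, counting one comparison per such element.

Pass 1: scan indices 1..5 for the minimum = 5 comparison(s); min is 2, place at index 0 -> [2, 16, 17, 28, 13, 23]
Pass 2: scan indices 2..5 for the minimum = 4 comparison(s); min is 13, place at index 1 -> [2, 13, 17, 28, 16, 23]
Pass 3: scan indices 3..5 for the minimum = 3 comparison(s); min is 16, place at index 2 -> [2, 13, 16, 28, 17, 23]
Pass 4: scan indices 4..5 for the minimum = 2 comparison(s); min is 17, place at index 3 -> [2, 13, 16, 17, 28, 23]
Pass 5: scan indices 5..5 for the minimum = 1 comparison(s); min is 23, place at index 4 -> [2, 13, 16, 17, 23, 28]
Selection sort always scans the whole unsorted suffix, so the count is (n-1) + (n-2) + ... + 1 = n(n-1)/2 = 6*5/2 = 15 regardless of the input order.
Total comparisons: 5 + 4 + 3 + 2 + 1 = 15


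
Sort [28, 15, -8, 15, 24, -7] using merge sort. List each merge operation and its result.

Divide and conquer:
  Merge [15] + [-8] -> [-8, 15]
  Merge [28] + [-8, 15] -> [-8, 15, 28]
  Merge [24] + [-7] -> [-7, 24]
  Merge [15] + [-7, 24] -> [-7, 15, 24]
  Merge [-8, 15, 28] + [-7, 15, 24] -> [-8, -7, 15, 15, 24, 28]


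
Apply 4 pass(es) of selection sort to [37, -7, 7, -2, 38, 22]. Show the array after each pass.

Pass 1: Select minimum -7 at index 1, swap -> [-7, 37, 7, -2, 38, 22]
Pass 2: Select minimum -2 at index 3, swap -> [-7, -2, 7, 37, 38, 22]
Pass 3: Select minimum 7 at index 2, swap -> [-7, -2, 7, 37, 38, 22]
Pass 4: Select minimum 22 at index 5, swap -> [-7, -2, 7, 22, 38, 37]


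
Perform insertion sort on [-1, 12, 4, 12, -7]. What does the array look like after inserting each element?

First element -1 is already 'sorted'
Insert 12: shifted 0 elements -> [-1, 12, 4, 12, -7]
Insert 4: shifted 1 elements -> [-1, 4, 12, 12, -7]
Insert 12: shifted 0 elements -> [-1, 4, 12, 12, -7]
Insert -7: shifted 4 elements -> [-7, -1, 4, 12, 12]


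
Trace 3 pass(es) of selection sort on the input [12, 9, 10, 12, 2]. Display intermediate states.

Pass 1: Select minimum 2 at index 4, swap -> [2, 9, 10, 12, 12]
Pass 2: Select minimum 9 at index 1, swap -> [2, 9, 10, 12, 12]
Pass 3: Select minimum 10 at index 2, swap -> [2, 9, 10, 12, 12]


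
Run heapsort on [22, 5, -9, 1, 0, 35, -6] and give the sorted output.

Build heap: [35, 5, 22, 1, 0, -9, -6]
Extract 35: [22, 5, -6, 1, 0, -9, 35]
Extract 22: [5, 1, -6, -9, 0, 22, 35]
Extract 5: [1, 0, -6, -9, 5, 22, 35]
Extract 1: [0, -9, -6, 1, 5, 22, 35]
Extract 0: [-6, -9, 0, 1, 5, 22, 35]
Extract -6: [-9, -6, 0, 1, 5, 22, 35]


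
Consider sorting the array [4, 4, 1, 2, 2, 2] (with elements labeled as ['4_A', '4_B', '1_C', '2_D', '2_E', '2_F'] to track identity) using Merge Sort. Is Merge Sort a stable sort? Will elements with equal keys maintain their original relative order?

Trace Merge Sort on the labeled array (the key is the number; the letter only tracks identity):
  Merge [4_B] + [1_C] -> [1_C, 4_B]
  Merge [4_A] + [1_C, 4_B] -> [1_C, 4_A, 4_B]
  Merge [2_E] + [2_F] -> [2_E, 2_F]
  Merge [2_D] + [2_E, 2_F] -> [2_D, 2_E, 2_F]
  Merge [1_C, 4_A, 4_B] + [2_D, 2_E, 2_F] -> [1_C, 2_D, 2_E, 2_F, 4_A, 4_B]
Final order: [1_C, 2_D, 2_E, 2_F, 4_A, 4_B]
Equal keys:
  value 2: originally 2_D, 2_E, 2_F; after sorting 2_D, 2_E, 2_F -> order preserved
  value 4: originally 4_A, 4_B; after sorting 4_A, 4_B -> order preserved
All equal keys kept their original relative order. Merge Sort is stable: when the heads of the two halves are equal the merge takes from the left half first.
Answer: Stable


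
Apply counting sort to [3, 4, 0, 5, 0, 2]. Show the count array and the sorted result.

Count array: [2, 0, 1, 1, 1, 1]
(count[i] = number of elements equal to i)
Cumulative count: [2, 2, 3, 4, 5, 6]
Sorted: [0, 0, 2, 3, 4, 5]


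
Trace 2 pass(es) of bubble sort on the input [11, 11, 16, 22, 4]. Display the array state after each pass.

After pass 1: [11, 11, 16, 4, 22] (1 swaps)
After pass 2: [11, 11, 4, 16, 22] (1 swaps)
Total swaps: 2


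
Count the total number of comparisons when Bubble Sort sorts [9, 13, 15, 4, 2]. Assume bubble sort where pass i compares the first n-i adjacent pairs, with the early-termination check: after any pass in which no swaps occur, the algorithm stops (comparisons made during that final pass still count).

Pass 1: compare adjacent pairs (0,1)..(3,4) = 4 comparison(s), 2 swap(s) -> [9, 13, 4, 2, 15]
Pass 2: compare adjacent pairs (0,1)..(2,3) = 3 comparison(s), 2 swap(s) -> [9, 4, 2, 13, 15]
Pass 3: compare adjacent pairs (0,1)..(1,2) = 2 comparison(s), 2 swap(s) -> [4, 2, 9, 13, 15]
Pass 4: compare adjacent pairs (0,1)..(0,1) = 1 comparison(s), 1 swap(s) -> [2, 4, 9, 13, 15]
Every pass made at least one swap, so all n-1 passes run.
Total comparisons: 4 + 3 + 2 + 1 = 10


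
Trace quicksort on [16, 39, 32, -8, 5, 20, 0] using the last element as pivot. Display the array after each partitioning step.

Partition 1: pivot=0 at index 1 -> [-8, 0, 32, 16, 5, 20, 39]
Partition 2: pivot=39 at index 6 -> [-8, 0, 32, 16, 5, 20, 39]
Partition 3: pivot=20 at index 4 -> [-8, 0, 16, 5, 20, 32, 39]
Partition 4: pivot=5 at index 2 -> [-8, 0, 5, 16, 20, 32, 39]


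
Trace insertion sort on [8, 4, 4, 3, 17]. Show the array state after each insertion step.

First element 8 is already 'sorted'
Insert 4: shifted 1 elements -> [4, 8, 4, 3, 17]
Insert 4: shifted 1 elements -> [4, 4, 8, 3, 17]
Insert 3: shifted 3 elements -> [3, 4, 4, 8, 17]
Insert 17: shifted 0 elements -> [3, 4, 4, 8, 17]


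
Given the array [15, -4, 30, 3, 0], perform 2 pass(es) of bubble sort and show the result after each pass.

After pass 1: [-4, 15, 3, 0, 30] (3 swaps)
After pass 2: [-4, 3, 0, 15, 30] (2 swaps)
Total swaps: 5


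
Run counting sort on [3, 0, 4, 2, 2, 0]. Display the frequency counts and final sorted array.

Count array: [2, 0, 2, 1, 1]
(count[i] = number of elements equal to i)
Cumulative count: [2, 2, 4, 5, 6]
Sorted: [0, 0, 2, 2, 3, 4]


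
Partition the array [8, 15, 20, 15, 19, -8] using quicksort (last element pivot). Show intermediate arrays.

Partition 1: pivot=-8 at index 0 -> [-8, 15, 20, 15, 19, 8]
Partition 2: pivot=8 at index 1 -> [-8, 8, 20, 15, 19, 15]
Partition 3: pivot=15 at index 3 -> [-8, 8, 15, 15, 19, 20]
Partition 4: pivot=20 at index 5 -> [-8, 8, 15, 15, 19, 20]


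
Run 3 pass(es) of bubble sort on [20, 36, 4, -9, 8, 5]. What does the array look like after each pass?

After pass 1: [20, 4, -9, 8, 5, 36] (4 swaps)
After pass 2: [4, -9, 8, 5, 20, 36] (4 swaps)
After pass 3: [-9, 4, 5, 8, 20, 36] (2 swaps)
Total swaps: 10


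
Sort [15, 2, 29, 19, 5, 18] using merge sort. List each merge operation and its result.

Divide and conquer:
  Merge [2] + [29] -> [2, 29]
  Merge [15] + [2, 29] -> [2, 15, 29]
  Merge [5] + [18] -> [5, 18]
  Merge [19] + [5, 18] -> [5, 18, 19]
  Merge [2, 15, 29] + [5, 18, 19] -> [2, 5, 15, 18, 19, 29]


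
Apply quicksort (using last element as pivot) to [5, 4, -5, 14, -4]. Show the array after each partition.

Partition 1: pivot=-4 at index 1 -> [-5, -4, 5, 14, 4]
Partition 2: pivot=4 at index 2 -> [-5, -4, 4, 14, 5]
Partition 3: pivot=5 at index 3 -> [-5, -4, 4, 5, 14]


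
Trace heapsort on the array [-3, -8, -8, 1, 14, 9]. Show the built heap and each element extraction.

Build heap: [14, 1, 9, -3, -8, -8]
Extract 14: [9, 1, -8, -3, -8, 14]
Extract 9: [1, -3, -8, -8, 9, 14]
Extract 1: [-3, -8, -8, 1, 9, 14]
Extract -3: [-8, -8, -3, 1, 9, 14]
Extract -8: [-8, -8, -3, 1, 9, 14]


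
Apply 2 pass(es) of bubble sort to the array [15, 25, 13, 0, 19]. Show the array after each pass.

After pass 1: [15, 13, 0, 19, 25] (3 swaps)
After pass 2: [13, 0, 15, 19, 25] (2 swaps)
Total swaps: 5


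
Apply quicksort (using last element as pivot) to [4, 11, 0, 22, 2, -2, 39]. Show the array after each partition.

Partition 1: pivot=39 at index 6 -> [4, 11, 0, 22, 2, -2, 39]
Partition 2: pivot=-2 at index 0 -> [-2, 11, 0, 22, 2, 4, 39]
Partition 3: pivot=4 at index 3 -> [-2, 0, 2, 4, 11, 22, 39]
Partition 4: pivot=2 at index 2 -> [-2, 0, 2, 4, 11, 22, 39]
Partition 5: pivot=22 at index 5 -> [-2, 0, 2, 4, 11, 22, 39]


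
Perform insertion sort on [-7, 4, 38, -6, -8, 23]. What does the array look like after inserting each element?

First element -7 is already 'sorted'
Insert 4: shifted 0 elements -> [-7, 4, 38, -6, -8, 23]
Insert 38: shifted 0 elements -> [-7, 4, 38, -6, -8, 23]
Insert -6: shifted 2 elements -> [-7, -6, 4, 38, -8, 23]
Insert -8: shifted 4 elements -> [-8, -7, -6, 4, 38, 23]
Insert 23: shifted 1 elements -> [-8, -7, -6, 4, 23, 38]


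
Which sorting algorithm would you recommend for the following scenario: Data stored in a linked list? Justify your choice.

Best choice: Merge sort
Reason: Merge sort doesn't require random access; can be done in O(1) extra space for linked lists


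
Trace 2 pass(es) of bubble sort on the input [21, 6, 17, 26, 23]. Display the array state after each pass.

After pass 1: [6, 17, 21, 23, 26] (3 swaps)
After pass 2: [6, 17, 21, 23, 26] (0 swaps)
Total swaps: 3


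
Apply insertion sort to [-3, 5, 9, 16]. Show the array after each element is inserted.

First element -3 is already 'sorted'
Insert 5: shifted 0 elements -> [-3, 5, 9, 16]
Insert 9: shifted 0 elements -> [-3, 5, 9, 16]
Insert 16: shifted 0 elements -> [-3, 5, 9, 16]


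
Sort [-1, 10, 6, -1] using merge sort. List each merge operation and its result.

Divide and conquer:
  Merge [-1] + [10] -> [-1, 10]
  Merge [6] + [-1] -> [-1, 6]
  Merge [-1, 10] + [-1, 6] -> [-1, -1, 6, 10]


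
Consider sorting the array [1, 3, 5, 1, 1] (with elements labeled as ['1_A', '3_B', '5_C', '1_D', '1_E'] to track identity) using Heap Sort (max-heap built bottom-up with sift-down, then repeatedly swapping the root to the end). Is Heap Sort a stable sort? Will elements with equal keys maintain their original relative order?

Trace Heap Sort on the labeled array (the key is the number; the letter only tracks identity):
  Build max-heap: [5_C, 3_B, 1_A, 1_D, 1_E]
  Swap root 5_C to index 4, re-heapify first 4 -> [3_B, 1_E, 1_A, 1_D, 5_C]
  Swap root 3_B to index 3, re-heapify first 3 -> [1_D, 1_E, 1_A, 3_B, 5_C]
  Swap root 1_D to index 2, re-heapify first 2 -> [1_A, 1_E, 1_D, 3_B, 5_C]
  Swap root 1_A to index 1, re-heapify first 1 -> [1_E, 1_A, 1_D, 3_B, 5_C]
Final order: [1_E, 1_A, 1_D, 3_B, 5_C]
Equal keys:
  value 1: originally 1_A, 1_D, 1_E; after sorting 1_E, 1_A, 1_D -> order changed
Equal keys were reordered, so Heap Sort is not stable: heap construction and root-to-end swaps move elements without regard to the original order of equal keys. (One such input is enough; an unstable sort may happen to preserve order on other inputs, but it gives no guarantee.)
Answer: Not stable


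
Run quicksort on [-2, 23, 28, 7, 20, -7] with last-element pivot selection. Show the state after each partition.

Partition 1: pivot=-7 at index 0 -> [-7, 23, 28, 7, 20, -2]
Partition 2: pivot=-2 at index 1 -> [-7, -2, 28, 7, 20, 23]
Partition 3: pivot=23 at index 4 -> [-7, -2, 7, 20, 23, 28]
Partition 4: pivot=20 at index 3 -> [-7, -2, 7, 20, 23, 28]


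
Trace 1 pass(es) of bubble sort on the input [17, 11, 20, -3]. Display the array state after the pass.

After pass 1: [11, 17, -3, 20] (2 swaps)
Total swaps: 2


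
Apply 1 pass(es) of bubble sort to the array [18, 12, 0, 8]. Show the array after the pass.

After pass 1: [12, 0, 8, 18] (3 swaps)
Total swaps: 3


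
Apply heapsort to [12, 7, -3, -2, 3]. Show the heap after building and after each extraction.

Build heap: [12, 7, -3, -2, 3]
Extract 12: [7, 3, -3, -2, 12]
Extract 7: [3, -2, -3, 7, 12]
Extract 3: [-2, -3, 3, 7, 12]
Extract -2: [-3, -2, 3, 7, 12]


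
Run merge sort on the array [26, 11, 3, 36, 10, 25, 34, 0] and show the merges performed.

Divide and conquer:
  Merge [26] + [11] -> [11, 26]
  Merge [3] + [36] -> [3, 36]
  Merge [11, 26] + [3, 36] -> [3, 11, 26, 36]
  Merge [10] + [25] -> [10, 25]
  Merge [34] + [0] -> [0, 34]
  Merge [10, 25] + [0, 34] -> [0, 10, 25, 34]
  Merge [3, 11, 26, 36] + [0, 10, 25, 34] -> [0, 3, 10, 11, 25, 26, 34, 36]


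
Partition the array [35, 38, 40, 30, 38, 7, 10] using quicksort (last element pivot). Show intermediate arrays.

Partition 1: pivot=10 at index 1 -> [7, 10, 40, 30, 38, 35, 38]
Partition 2: pivot=38 at index 5 -> [7, 10, 30, 38, 35, 38, 40]
Partition 3: pivot=35 at index 3 -> [7, 10, 30, 35, 38, 38, 40]


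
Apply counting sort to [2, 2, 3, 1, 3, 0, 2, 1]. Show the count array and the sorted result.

Count array: [1, 2, 3, 2]
(count[i] = number of elements equal to i)
Cumulative count: [1, 3, 6, 8]
Sorted: [0, 1, 1, 2, 2, 2, 3, 3]


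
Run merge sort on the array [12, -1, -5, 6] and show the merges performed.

Divide and conquer:
  Merge [12] + [-1] -> [-1, 12]
  Merge [-5] + [6] -> [-5, 6]
  Merge [-1, 12] + [-5, 6] -> [-5, -1, 6, 12]


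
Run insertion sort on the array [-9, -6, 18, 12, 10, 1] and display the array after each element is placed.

First element -9 is already 'sorted'
Insert -6: shifted 0 elements -> [-9, -6, 18, 12, 10, 1]
Insert 18: shifted 0 elements -> [-9, -6, 18, 12, 10, 1]
Insert 12: shifted 1 elements -> [-9, -6, 12, 18, 10, 1]
Insert 10: shifted 2 elements -> [-9, -6, 10, 12, 18, 1]
Insert 1: shifted 3 elements -> [-9, -6, 1, 10, 12, 18]
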